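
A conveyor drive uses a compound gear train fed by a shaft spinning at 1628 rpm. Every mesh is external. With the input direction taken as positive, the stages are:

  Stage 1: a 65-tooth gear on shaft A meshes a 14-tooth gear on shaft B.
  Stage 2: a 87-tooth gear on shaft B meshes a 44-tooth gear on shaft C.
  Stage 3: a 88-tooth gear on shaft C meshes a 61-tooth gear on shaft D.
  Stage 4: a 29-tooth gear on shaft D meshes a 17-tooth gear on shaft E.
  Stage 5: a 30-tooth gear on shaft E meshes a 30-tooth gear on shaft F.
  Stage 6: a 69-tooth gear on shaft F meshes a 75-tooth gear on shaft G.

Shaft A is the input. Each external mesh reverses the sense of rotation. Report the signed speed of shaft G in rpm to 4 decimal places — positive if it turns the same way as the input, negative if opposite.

+33837.3262 rpm (same as input, |ω| = 33837.3262 rpm)

Stage 1 [65T→14T]: ω = 1628.0000×65/14 = 7558.5714 rpm, dir flips to −; running = −7558.5714
Stage 2 [87T→44T]: ω = 7558.5714×87/44 = 14945.3571 rpm, dir flips to +; running = +14945.3571
Stage 3 [88T→61T]: ω = 14945.3571×88/61 = 21560.5152 rpm, dir flips to −; running = −21560.5152
Stage 4 [29T→17T]: ω = 21560.5152×29/17 = 36779.7024 rpm, dir flips to +; running = +36779.7024
Stage 5 [30T→30T]: ω = 36779.7024×30/30 = 36779.7024 rpm, dir flips to −; running = −36779.7024
Stage 6 [69T→75T]: ω = 36779.7024×69/75 = 33837.3262 rpm, dir flips to +; running = +33837.3262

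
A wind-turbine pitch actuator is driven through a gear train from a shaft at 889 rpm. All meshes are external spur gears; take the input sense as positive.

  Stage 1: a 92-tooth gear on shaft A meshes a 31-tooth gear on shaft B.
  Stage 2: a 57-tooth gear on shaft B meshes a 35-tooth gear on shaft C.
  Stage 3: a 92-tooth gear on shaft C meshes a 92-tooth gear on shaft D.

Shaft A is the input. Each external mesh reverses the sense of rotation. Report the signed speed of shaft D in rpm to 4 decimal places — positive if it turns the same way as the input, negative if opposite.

Stage 1 [92T→31T]: ω = 889.0000×92/31 = 2638.3226 rpm, dir flips to −; running = −2638.3226
Stage 2 [57T→35T]: ω = 2638.3226×57/35 = 4296.6968 rpm, dir flips to +; running = +4296.6968
Stage 3 [92T→92T]: ω = 4296.6968×92/92 = 4296.6968 rpm, dir flips to −; running = −4296.6968

-4296.6968 rpm (opposite to input, |ω| = 4296.6968 rpm)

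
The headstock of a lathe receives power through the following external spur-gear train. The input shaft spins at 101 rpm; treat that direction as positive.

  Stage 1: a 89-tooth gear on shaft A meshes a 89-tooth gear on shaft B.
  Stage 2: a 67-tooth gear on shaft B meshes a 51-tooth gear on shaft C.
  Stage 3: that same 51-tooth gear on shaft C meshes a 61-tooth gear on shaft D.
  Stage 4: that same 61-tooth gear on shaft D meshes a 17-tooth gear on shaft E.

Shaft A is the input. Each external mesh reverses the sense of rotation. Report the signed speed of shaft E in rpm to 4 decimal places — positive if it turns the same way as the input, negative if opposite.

Stage 1 [89T→89T]: ω = 101.0000×89/89 = 101.0000 rpm, dir flips to −; running = −101.0000
Stage 2 [67T→51T]: ω = 101.0000×67/51 = 132.6863 rpm, dir flips to +; running = +132.6863
Stage 3 [51T→61T]: ω = 132.6863×51/61 = 110.9344 rpm, dir flips to −; running = −110.9344
Stage 4 [61T→17T]: ω = 110.9344×61/17 = 398.0588 rpm, dir flips to +; running = +398.0588

+398.0588 rpm (same as input, |ω| = 398.0588 rpm)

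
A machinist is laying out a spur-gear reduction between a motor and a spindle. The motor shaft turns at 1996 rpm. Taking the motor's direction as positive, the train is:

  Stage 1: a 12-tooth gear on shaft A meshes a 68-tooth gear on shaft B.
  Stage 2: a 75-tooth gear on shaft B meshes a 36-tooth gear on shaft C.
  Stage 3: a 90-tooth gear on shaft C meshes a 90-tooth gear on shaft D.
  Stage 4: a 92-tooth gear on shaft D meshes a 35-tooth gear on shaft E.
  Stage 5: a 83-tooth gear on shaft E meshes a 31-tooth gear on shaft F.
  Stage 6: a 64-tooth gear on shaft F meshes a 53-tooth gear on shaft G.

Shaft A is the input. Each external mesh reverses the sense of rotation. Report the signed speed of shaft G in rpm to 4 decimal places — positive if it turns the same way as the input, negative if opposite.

+6236.3706 rpm (same as input, |ω| = 6236.3706 rpm)

Stage 1 [12T→68T]: ω = 1996.0000×12/68 = 352.2353 rpm, dir flips to −; running = −352.2353
Stage 2 [75T→36T]: ω = 352.2353×75/36 = 733.8235 rpm, dir flips to +; running = +733.8235
Stage 3 [90T→90T]: ω = 733.8235×90/90 = 733.8235 rpm, dir flips to −; running = −733.8235
Stage 4 [92T→35T]: ω = 733.8235×92/35 = 1928.9076 rpm, dir flips to +; running = +1928.9076
Stage 5 [83T→31T]: ω = 1928.9076×83/31 = 5164.4944 rpm, dir flips to −; running = −5164.4944
Stage 6 [64T→53T]: ω = 5164.4944×64/53 = 6236.3706 rpm, dir flips to +; running = +6236.3706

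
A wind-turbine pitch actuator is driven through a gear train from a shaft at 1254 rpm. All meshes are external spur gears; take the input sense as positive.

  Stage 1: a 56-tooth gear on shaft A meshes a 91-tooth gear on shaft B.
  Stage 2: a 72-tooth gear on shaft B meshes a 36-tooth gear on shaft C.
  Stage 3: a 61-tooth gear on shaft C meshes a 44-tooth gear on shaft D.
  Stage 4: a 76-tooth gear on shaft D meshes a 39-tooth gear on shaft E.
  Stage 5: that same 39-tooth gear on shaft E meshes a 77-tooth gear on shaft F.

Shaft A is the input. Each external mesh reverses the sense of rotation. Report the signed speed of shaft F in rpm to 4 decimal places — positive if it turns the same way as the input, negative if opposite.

-2111.9041 rpm (opposite to input, |ω| = 2111.9041 rpm)

Stage 1 [56T→91T]: ω = 1254.0000×56/91 = 771.6923 rpm, dir flips to −; running = −771.6923
Stage 2 [72T→36T]: ω = 771.6923×72/36 = 1543.3846 rpm, dir flips to +; running = +1543.3846
Stage 3 [61T→44T]: ω = 1543.3846×61/44 = 2139.6923 rpm, dir flips to −; running = −2139.6923
Stage 4 [76T→39T]: ω = 2139.6923×76/39 = 4169.6568 rpm, dir flips to +; running = +4169.6568
Stage 5 [39T→77T]: ω = 4169.6568×39/77 = 2111.9041 rpm, dir flips to −; running = −2111.9041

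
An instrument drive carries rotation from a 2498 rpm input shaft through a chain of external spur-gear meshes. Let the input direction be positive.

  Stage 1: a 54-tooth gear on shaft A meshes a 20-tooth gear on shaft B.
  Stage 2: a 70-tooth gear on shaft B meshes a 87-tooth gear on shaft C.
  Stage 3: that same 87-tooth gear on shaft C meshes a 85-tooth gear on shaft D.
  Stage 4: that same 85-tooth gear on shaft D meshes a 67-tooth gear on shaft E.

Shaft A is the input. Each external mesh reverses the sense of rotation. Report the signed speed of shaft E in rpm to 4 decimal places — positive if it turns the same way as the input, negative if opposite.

Stage 1 [54T→20T]: ω = 2498.0000×54/20 = 6744.6000 rpm, dir flips to −; running = −6744.6000
Stage 2 [70T→87T]: ω = 6744.6000×70/87 = 5426.6897 rpm, dir flips to +; running = +5426.6897
Stage 3 [87T→85T]: ω = 5426.6897×87/85 = 5554.3765 rpm, dir flips to −; running = −5554.3765
Stage 4 [85T→67T]: ω = 5554.3765×85/67 = 7046.5970 rpm, dir flips to +; running = +7046.5970

+7046.5970 rpm (same as input, |ω| = 7046.5970 rpm)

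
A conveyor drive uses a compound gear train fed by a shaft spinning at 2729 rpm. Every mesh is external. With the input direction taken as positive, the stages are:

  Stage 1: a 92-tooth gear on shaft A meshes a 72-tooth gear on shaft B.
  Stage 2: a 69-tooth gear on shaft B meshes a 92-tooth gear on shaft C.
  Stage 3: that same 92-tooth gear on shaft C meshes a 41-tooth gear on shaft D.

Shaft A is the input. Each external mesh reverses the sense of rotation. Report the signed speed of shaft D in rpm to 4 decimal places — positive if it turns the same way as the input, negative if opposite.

-5868.4593 rpm (opposite to input, |ω| = 5868.4593 rpm)

Stage 1 [92T→72T]: ω = 2729.0000×92/72 = 3487.0556 rpm, dir flips to −; running = −3487.0556
Stage 2 [69T→92T]: ω = 3487.0556×69/92 = 2615.2917 rpm, dir flips to +; running = +2615.2917
Stage 3 [92T→41T]: ω = 2615.2917×92/41 = 5868.4593 rpm, dir flips to −; running = −5868.4593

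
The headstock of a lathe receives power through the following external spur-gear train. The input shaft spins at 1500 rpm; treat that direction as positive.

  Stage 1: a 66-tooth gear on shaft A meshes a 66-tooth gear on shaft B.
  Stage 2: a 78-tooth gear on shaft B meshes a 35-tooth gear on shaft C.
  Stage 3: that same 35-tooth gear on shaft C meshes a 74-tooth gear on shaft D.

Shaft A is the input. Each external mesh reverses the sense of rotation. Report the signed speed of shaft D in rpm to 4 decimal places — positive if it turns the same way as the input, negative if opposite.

-1581.0811 rpm (opposite to input, |ω| = 1581.0811 rpm)

Stage 1 [66T→66T]: ω = 1500.0000×66/66 = 1500.0000 rpm, dir flips to −; running = −1500.0000
Stage 2 [78T→35T]: ω = 1500.0000×78/35 = 3342.8571 rpm, dir flips to +; running = +3342.8571
Stage 3 [35T→74T]: ω = 3342.8571×35/74 = 1581.0811 rpm, dir flips to −; running = −1581.0811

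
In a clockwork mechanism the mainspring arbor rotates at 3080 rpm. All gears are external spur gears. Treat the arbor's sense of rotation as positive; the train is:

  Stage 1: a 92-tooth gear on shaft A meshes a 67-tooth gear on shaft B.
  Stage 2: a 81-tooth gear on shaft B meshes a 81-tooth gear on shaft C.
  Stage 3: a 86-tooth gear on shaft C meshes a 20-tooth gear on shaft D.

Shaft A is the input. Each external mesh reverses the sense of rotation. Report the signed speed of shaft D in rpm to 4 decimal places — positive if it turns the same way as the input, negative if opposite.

-18185.7910 rpm (opposite to input, |ω| = 18185.7910 rpm)

Stage 1 [92T→67T]: ω = 3080.0000×92/67 = 4229.2537 rpm, dir flips to −; running = −4229.2537
Stage 2 [81T→81T]: ω = 4229.2537×81/81 = 4229.2537 rpm, dir flips to +; running = +4229.2537
Stage 3 [86T→20T]: ω = 4229.2537×86/20 = 18185.7910 rpm, dir flips to −; running = −18185.7910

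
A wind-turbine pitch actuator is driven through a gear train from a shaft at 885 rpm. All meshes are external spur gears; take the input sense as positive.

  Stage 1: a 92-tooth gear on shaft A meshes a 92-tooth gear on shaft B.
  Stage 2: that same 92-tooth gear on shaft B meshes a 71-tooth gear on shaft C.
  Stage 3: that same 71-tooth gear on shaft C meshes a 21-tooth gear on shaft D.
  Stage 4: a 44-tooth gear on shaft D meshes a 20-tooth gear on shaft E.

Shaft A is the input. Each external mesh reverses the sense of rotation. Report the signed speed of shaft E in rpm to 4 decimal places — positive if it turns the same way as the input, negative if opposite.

+8529.7143 rpm (same as input, |ω| = 8529.7143 rpm)

Stage 1 [92T→92T]: ω = 885.0000×92/92 = 885.0000 rpm, dir flips to −; running = −885.0000
Stage 2 [92T→71T]: ω = 885.0000×92/71 = 1146.7606 rpm, dir flips to +; running = +1146.7606
Stage 3 [71T→21T]: ω = 1146.7606×71/21 = 3877.1429 rpm, dir flips to −; running = −3877.1429
Stage 4 [44T→20T]: ω = 3877.1429×44/20 = 8529.7143 rpm, dir flips to +; running = +8529.7143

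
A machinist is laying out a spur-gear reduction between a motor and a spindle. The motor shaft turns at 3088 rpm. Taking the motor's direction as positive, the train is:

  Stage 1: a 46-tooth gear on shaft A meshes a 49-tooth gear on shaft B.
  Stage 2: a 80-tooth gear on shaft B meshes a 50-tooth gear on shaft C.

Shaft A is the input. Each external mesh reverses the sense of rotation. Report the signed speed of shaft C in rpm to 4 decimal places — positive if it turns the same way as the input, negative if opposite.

+4638.3020 rpm (same as input, |ω| = 4638.3020 rpm)

Stage 1 [46T→49T]: ω = 3088.0000×46/49 = 2898.9388 rpm, dir flips to −; running = −2898.9388
Stage 2 [80T→50T]: ω = 2898.9388×80/50 = 4638.3020 rpm, dir flips to +; running = +4638.3020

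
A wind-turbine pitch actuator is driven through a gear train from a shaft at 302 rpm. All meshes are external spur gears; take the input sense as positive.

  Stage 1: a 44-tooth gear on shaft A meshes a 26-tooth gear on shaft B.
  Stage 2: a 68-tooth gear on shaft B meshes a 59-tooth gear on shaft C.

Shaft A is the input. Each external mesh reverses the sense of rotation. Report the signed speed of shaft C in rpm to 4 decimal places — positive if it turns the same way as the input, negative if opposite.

+589.0378 rpm (same as input, |ω| = 589.0378 rpm)

Stage 1 [44T→26T]: ω = 302.0000×44/26 = 511.0769 rpm, dir flips to −; running = −511.0769
Stage 2 [68T→59T]: ω = 511.0769×68/59 = 589.0378 rpm, dir flips to +; running = +589.0378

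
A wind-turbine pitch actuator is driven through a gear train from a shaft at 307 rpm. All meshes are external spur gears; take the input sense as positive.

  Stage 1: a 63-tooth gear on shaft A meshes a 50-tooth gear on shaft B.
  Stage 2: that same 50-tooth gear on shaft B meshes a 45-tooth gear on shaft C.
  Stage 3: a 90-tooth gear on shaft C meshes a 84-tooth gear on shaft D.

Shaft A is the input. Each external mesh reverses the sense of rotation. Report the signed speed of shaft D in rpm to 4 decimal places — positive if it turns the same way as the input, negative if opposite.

Stage 1 [63T→50T]: ω = 307.0000×63/50 = 386.8200 rpm, dir flips to −; running = −386.8200
Stage 2 [50T→45T]: ω = 386.8200×50/45 = 429.8000 rpm, dir flips to +; running = +429.8000
Stage 3 [90T→84T]: ω = 429.8000×90/84 = 460.5000 rpm, dir flips to −; running = −460.5000

-460.5000 rpm (opposite to input, |ω| = 460.5000 rpm)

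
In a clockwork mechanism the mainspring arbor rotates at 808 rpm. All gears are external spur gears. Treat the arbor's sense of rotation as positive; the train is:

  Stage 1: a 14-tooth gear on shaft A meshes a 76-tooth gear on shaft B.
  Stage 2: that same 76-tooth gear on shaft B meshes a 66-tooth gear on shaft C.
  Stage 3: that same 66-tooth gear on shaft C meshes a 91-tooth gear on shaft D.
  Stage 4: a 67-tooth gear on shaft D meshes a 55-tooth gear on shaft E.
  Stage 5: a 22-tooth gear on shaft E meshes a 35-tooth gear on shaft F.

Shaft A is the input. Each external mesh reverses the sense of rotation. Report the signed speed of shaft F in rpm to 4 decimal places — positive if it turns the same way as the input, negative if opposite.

Stage 1 [14T→76T]: ω = 808.0000×14/76 = 148.8421 rpm, dir flips to −; running = −148.8421
Stage 2 [76T→66T]: ω = 148.8421×76/66 = 171.3939 rpm, dir flips to +; running = +171.3939
Stage 3 [66T→91T]: ω = 171.3939×66/91 = 124.3077 rpm, dir flips to −; running = −124.3077
Stage 4 [67T→55T]: ω = 124.3077×67/55 = 151.4294 rpm, dir flips to +; running = +151.4294
Stage 5 [22T→35T]: ω = 151.4294×22/35 = 95.1842 rpm, dir flips to −; running = −95.1842

-95.1842 rpm (opposite to input, |ω| = 95.1842 rpm)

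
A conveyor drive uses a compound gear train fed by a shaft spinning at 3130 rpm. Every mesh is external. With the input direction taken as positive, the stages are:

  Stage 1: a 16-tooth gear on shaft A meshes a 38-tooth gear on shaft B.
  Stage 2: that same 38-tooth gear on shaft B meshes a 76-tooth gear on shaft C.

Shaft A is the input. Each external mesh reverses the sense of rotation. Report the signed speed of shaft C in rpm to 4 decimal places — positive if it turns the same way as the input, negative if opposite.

+658.9474 rpm (same as input, |ω| = 658.9474 rpm)

Stage 1 [16T→38T]: ω = 3130.0000×16/38 = 1317.8947 rpm, dir flips to −; running = −1317.8947
Stage 2 [38T→76T]: ω = 1317.8947×38/76 = 658.9474 rpm, dir flips to +; running = +658.9474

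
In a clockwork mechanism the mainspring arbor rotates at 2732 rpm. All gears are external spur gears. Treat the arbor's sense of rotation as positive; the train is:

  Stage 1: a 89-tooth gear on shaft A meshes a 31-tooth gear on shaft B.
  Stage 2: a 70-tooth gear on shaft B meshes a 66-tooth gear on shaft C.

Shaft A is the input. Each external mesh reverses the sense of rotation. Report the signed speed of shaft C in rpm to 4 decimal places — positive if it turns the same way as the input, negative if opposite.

Stage 1 [89T→31T]: ω = 2732.0000×89/31 = 7843.4839 rpm, dir flips to −; running = −7843.4839
Stage 2 [70T→66T]: ω = 7843.4839×70/66 = 8318.8465 rpm, dir flips to +; running = +8318.8465

+8318.8465 rpm (same as input, |ω| = 8318.8465 rpm)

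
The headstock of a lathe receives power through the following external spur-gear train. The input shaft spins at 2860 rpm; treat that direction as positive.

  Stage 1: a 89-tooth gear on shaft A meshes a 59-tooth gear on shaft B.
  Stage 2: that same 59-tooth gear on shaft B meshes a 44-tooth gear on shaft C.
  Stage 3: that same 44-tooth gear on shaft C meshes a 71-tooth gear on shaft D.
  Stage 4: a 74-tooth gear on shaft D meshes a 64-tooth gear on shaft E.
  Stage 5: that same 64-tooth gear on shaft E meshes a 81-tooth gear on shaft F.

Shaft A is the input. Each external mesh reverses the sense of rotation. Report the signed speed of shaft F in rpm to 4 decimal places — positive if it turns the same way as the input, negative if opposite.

-3275.2495 rpm (opposite to input, |ω| = 3275.2495 rpm)

Stage 1 [89T→59T]: ω = 2860.0000×89/59 = 4314.2373 rpm, dir flips to −; running = −4314.2373
Stage 2 [59T→44T]: ω = 4314.2373×59/44 = 5785.0000 rpm, dir flips to +; running = +5785.0000
Stage 3 [44T→71T]: ω = 5785.0000×44/71 = 3585.0704 rpm, dir flips to −; running = −3585.0704
Stage 4 [74T→64T]: ω = 3585.0704×74/64 = 4145.2377 rpm, dir flips to +; running = +4145.2377
Stage 5 [64T→81T]: ω = 4145.2377×64/81 = 3275.2495 rpm, dir flips to −; running = −3275.2495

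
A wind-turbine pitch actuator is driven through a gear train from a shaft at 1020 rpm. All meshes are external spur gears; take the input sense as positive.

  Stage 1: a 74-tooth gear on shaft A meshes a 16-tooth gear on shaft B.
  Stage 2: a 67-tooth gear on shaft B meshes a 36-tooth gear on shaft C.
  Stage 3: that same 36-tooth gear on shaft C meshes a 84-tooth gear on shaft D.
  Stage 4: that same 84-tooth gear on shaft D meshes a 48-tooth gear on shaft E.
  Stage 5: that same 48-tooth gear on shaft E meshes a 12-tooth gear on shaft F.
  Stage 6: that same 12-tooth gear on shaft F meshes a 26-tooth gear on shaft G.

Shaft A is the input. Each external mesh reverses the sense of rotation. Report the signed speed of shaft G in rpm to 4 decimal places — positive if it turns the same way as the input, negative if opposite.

+12156.6346 rpm (same as input, |ω| = 12156.6346 rpm)

Stage 1 [74T→16T]: ω = 1020.0000×74/16 = 4717.5000 rpm, dir flips to −; running = −4717.5000
Stage 2 [67T→36T]: ω = 4717.5000×67/36 = 8779.7917 rpm, dir flips to +; running = +8779.7917
Stage 3 [36T→84T]: ω = 8779.7917×36/84 = 3762.7679 rpm, dir flips to −; running = −3762.7679
Stage 4 [84T→48T]: ω = 3762.7679×84/48 = 6584.8438 rpm, dir flips to +; running = +6584.8438
Stage 5 [48T→12T]: ω = 6584.8438×48/12 = 26339.3750 rpm, dir flips to −; running = −26339.3750
Stage 6 [12T→26T]: ω = 26339.3750×12/26 = 12156.6346 rpm, dir flips to +; running = +12156.6346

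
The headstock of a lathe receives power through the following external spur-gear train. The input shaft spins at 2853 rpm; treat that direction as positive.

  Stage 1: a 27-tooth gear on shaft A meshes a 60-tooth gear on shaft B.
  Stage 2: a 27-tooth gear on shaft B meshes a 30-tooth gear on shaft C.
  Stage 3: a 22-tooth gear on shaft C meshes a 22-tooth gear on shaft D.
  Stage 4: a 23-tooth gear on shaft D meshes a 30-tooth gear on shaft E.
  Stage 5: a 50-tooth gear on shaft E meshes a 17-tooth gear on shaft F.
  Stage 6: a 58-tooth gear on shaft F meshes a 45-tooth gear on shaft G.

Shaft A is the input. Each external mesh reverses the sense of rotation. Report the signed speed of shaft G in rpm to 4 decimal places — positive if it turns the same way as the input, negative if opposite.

Stage 1 [27T→60T]: ω = 2853.0000×27/60 = 1283.8500 rpm, dir flips to −; running = −1283.8500
Stage 2 [27T→30T]: ω = 1283.8500×27/30 = 1155.4650 rpm, dir flips to +; running = +1155.4650
Stage 3 [22T→22T]: ω = 1155.4650×22/22 = 1155.4650 rpm, dir flips to −; running = −1155.4650
Stage 4 [23T→30T]: ω = 1155.4650×23/30 = 885.8565 rpm, dir flips to +; running = +885.8565
Stage 5 [50T→17T]: ω = 885.8565×50/17 = 2605.4603 rpm, dir flips to −; running = −2605.4603
Stage 6 [58T→45T]: ω = 2605.4603×58/45 = 3358.1488 rpm, dir flips to +; running = +3358.1488

+3358.1488 rpm (same as input, |ω| = 3358.1488 rpm)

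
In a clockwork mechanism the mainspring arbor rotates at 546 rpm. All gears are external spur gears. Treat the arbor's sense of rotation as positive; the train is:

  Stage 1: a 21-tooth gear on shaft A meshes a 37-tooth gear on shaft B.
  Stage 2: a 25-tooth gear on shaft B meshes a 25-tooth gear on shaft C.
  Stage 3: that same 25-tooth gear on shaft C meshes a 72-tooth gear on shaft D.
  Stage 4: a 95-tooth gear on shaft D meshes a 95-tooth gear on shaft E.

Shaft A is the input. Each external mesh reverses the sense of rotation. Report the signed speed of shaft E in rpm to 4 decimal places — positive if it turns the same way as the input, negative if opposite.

Stage 1 [21T→37T]: ω = 546.0000×21/37 = 309.8919 rpm, dir flips to −; running = −309.8919
Stage 2 [25T→25T]: ω = 309.8919×25/25 = 309.8919 rpm, dir flips to +; running = +309.8919
Stage 3 [25T→72T]: ω = 309.8919×25/72 = 107.6014 rpm, dir flips to −; running = −107.6014
Stage 4 [95T→95T]: ω = 107.6014×95/95 = 107.6014 rpm, dir flips to +; running = +107.6014

+107.6014 rpm (same as input, |ω| = 107.6014 rpm)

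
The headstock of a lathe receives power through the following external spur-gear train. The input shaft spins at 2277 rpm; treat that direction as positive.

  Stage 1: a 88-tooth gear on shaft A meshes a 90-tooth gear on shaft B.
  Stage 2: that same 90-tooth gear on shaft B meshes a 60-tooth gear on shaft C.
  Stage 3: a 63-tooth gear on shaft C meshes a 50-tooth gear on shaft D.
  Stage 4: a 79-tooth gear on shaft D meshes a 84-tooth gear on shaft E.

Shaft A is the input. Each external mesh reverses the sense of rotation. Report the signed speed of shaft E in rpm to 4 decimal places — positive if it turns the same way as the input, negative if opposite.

Stage 1 [88T→90T]: ω = 2277.0000×88/90 = 2226.4000 rpm, dir flips to −; running = −2226.4000
Stage 2 [90T→60T]: ω = 2226.4000×90/60 = 3339.6000 rpm, dir flips to +; running = +3339.6000
Stage 3 [63T→50T]: ω = 3339.6000×63/50 = 4207.8960 rpm, dir flips to −; running = −4207.8960
Stage 4 [79T→84T]: ω = 4207.8960×79/84 = 3957.4260 rpm, dir flips to +; running = +3957.4260

+3957.4260 rpm (same as input, |ω| = 3957.4260 rpm)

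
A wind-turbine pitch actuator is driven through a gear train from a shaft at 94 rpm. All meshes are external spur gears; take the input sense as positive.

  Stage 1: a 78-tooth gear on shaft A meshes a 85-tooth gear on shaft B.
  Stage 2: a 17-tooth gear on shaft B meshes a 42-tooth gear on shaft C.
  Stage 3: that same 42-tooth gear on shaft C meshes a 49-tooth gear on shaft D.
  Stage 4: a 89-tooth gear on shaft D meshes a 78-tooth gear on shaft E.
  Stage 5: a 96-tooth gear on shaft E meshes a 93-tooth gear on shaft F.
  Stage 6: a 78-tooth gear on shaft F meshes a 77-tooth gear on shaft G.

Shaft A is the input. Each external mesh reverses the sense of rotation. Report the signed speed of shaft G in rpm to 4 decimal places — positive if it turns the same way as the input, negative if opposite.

Stage 1 [78T→85T]: ω = 94.0000×78/85 = 86.2588 rpm, dir flips to −; running = −86.2588
Stage 2 [17T→42T]: ω = 86.2588×17/42 = 34.9143 rpm, dir flips to +; running = +34.9143
Stage 3 [42T→49T]: ω = 34.9143×42/49 = 29.9265 rpm, dir flips to −; running = −29.9265
Stage 4 [89T→78T]: ω = 29.9265×89/78 = 34.1469 rpm, dir flips to +; running = +34.1469
Stage 5 [96T→93T]: ω = 34.1469×96/93 = 35.2485 rpm, dir flips to −; running = −35.2485
Stage 6 [78T→77T]: ω = 35.2485×78/77 = 35.7062 rpm, dir flips to +; running = +35.7062

+35.7062 rpm (same as input, |ω| = 35.7062 rpm)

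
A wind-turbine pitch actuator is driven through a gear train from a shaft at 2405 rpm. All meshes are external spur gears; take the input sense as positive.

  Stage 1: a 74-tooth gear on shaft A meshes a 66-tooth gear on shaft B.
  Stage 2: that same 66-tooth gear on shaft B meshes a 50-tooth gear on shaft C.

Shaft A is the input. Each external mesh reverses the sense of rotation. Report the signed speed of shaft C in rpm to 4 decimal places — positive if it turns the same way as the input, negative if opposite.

+3559.4000 rpm (same as input, |ω| = 3559.4000 rpm)

Stage 1 [74T→66T]: ω = 2405.0000×74/66 = 2696.5152 rpm, dir flips to −; running = −2696.5152
Stage 2 [66T→50T]: ω = 2696.5152×66/50 = 3559.4000 rpm, dir flips to +; running = +3559.4000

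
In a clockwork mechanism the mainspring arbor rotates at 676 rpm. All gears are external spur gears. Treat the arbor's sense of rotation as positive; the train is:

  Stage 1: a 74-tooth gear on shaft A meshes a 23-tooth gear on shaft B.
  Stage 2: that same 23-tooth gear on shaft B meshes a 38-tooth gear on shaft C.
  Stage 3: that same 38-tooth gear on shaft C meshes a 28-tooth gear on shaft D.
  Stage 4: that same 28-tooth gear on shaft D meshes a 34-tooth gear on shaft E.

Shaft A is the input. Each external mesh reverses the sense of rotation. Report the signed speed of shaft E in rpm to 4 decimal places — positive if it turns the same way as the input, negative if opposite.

Stage 1 [74T→23T]: ω = 676.0000×74/23 = 2174.9565 rpm, dir flips to −; running = −2174.9565
Stage 2 [23T→38T]: ω = 2174.9565×23/38 = 1316.4211 rpm, dir flips to +; running = +1316.4211
Stage 3 [38T→28T]: ω = 1316.4211×38/28 = 1786.5714 rpm, dir flips to −; running = −1786.5714
Stage 4 [28T→34T]: ω = 1786.5714×28/34 = 1471.2941 rpm, dir flips to +; running = +1471.2941

+1471.2941 rpm (same as input, |ω| = 1471.2941 rpm)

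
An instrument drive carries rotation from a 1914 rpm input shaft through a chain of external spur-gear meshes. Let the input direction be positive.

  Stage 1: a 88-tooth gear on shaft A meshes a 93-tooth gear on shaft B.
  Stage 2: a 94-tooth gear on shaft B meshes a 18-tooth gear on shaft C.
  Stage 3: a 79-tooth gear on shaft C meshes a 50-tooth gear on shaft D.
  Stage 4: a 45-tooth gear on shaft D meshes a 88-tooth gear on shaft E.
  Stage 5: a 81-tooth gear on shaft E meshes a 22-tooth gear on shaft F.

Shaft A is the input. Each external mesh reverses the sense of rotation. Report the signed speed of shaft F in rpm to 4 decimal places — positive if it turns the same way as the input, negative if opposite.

Stage 1 [88T→93T]: ω = 1914.0000×88/93 = 1811.0968 rpm, dir flips to −; running = −1811.0968
Stage 2 [94T→18T]: ω = 1811.0968×94/18 = 9457.9498 rpm, dir flips to +; running = +9457.9498
Stage 3 [79T→50T]: ω = 9457.9498×79/50 = 14943.5607 rpm, dir flips to −; running = −14943.5607
Stage 4 [45T→88T]: ω = 14943.5607×45/88 = 7641.5935 rpm, dir flips to +; running = +7641.5935
Stage 5 [81T→22T]: ω = 7641.5935×81/22 = 28134.9581 rpm, dir flips to −; running = −28134.9581

-28134.9581 rpm (opposite to input, |ω| = 28134.9581 rpm)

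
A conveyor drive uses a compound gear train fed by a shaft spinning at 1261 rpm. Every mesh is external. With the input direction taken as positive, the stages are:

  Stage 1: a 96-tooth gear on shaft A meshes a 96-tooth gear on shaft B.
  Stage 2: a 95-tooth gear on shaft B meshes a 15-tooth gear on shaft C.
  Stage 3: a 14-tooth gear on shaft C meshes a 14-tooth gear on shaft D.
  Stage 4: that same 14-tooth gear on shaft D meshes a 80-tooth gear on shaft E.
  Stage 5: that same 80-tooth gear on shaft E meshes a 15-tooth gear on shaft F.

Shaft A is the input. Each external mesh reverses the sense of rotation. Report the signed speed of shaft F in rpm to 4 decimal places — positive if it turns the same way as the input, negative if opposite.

Stage 1 [96T→96T]: ω = 1261.0000×96/96 = 1261.0000 rpm, dir flips to −; running = −1261.0000
Stage 2 [95T→15T]: ω = 1261.0000×95/15 = 7986.3333 rpm, dir flips to +; running = +7986.3333
Stage 3 [14T→14T]: ω = 7986.3333×14/14 = 7986.3333 rpm, dir flips to −; running = −7986.3333
Stage 4 [14T→80T]: ω = 7986.3333×14/80 = 1397.6083 rpm, dir flips to +; running = +1397.6083
Stage 5 [80T→15T]: ω = 1397.6083×80/15 = 7453.9111 rpm, dir flips to −; running = −7453.9111

-7453.9111 rpm (opposite to input, |ω| = 7453.9111 rpm)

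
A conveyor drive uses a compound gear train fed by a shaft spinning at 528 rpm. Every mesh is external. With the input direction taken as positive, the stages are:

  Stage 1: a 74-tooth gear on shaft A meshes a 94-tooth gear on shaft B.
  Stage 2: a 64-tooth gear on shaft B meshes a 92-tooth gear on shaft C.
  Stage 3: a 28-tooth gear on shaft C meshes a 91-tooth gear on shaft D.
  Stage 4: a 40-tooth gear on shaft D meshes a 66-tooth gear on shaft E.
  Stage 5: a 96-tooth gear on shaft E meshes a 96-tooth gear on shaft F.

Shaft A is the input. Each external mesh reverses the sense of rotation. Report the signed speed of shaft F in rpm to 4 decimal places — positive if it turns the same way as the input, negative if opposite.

-53.9216 rpm (opposite to input, |ω| = 53.9216 rpm)

Stage 1 [74T→94T]: ω = 528.0000×74/94 = 415.6596 rpm, dir flips to −; running = −415.6596
Stage 2 [64T→92T]: ω = 415.6596×64/92 = 289.1545 rpm, dir flips to +; running = +289.1545
Stage 3 [28T→91T]: ω = 289.1545×28/91 = 88.9706 rpm, dir flips to −; running = −88.9706
Stage 4 [40T→66T]: ω = 88.9706×40/66 = 53.9216 rpm, dir flips to +; running = +53.9216
Stage 5 [96T→96T]: ω = 53.9216×96/96 = 53.9216 rpm, dir flips to −; running = −53.9216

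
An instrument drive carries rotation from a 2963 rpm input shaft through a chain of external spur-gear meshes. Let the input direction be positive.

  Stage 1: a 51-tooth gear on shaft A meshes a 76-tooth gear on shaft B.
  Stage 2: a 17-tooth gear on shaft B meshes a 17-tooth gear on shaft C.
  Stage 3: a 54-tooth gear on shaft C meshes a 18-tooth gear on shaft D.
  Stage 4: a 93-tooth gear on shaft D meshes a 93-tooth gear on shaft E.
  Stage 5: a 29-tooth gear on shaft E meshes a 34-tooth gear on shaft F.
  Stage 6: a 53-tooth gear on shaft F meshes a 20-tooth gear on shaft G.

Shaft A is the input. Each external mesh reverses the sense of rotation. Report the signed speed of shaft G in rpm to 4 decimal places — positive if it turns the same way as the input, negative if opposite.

+13482.6247 rpm (same as input, |ω| = 13482.6247 rpm)

Stage 1 [51T→76T]: ω = 2963.0000×51/76 = 1988.3289 rpm, dir flips to −; running = −1988.3289
Stage 2 [17T→17T]: ω = 1988.3289×17/17 = 1988.3289 rpm, dir flips to +; running = +1988.3289
Stage 3 [54T→18T]: ω = 1988.3289×54/18 = 5964.9868 rpm, dir flips to −; running = −5964.9868
Stage 4 [93T→93T]: ω = 5964.9868×93/93 = 5964.9868 rpm, dir flips to +; running = +5964.9868
Stage 5 [29T→34T]: ω = 5964.9868×29/34 = 5087.7829 rpm, dir flips to −; running = −5087.7829
Stage 6 [53T→20T]: ω = 5087.7829×53/20 = 13482.6247 rpm, dir flips to +; running = +13482.6247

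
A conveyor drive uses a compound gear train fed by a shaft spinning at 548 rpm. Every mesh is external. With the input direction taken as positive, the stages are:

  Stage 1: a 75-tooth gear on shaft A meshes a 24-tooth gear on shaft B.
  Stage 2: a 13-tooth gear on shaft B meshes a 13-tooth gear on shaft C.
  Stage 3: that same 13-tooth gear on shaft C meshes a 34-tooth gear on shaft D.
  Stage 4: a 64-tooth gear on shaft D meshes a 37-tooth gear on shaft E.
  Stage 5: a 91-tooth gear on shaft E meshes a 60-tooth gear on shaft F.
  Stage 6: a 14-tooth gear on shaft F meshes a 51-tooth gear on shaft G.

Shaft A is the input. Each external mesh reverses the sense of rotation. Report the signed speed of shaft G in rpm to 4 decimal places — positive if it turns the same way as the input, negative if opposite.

+471.5430 rpm (same as input, |ω| = 471.5430 rpm)

Stage 1 [75T→24T]: ω = 548.0000×75/24 = 1712.5000 rpm, dir flips to −; running = −1712.5000
Stage 2 [13T→13T]: ω = 1712.5000×13/13 = 1712.5000 rpm, dir flips to +; running = +1712.5000
Stage 3 [13T→34T]: ω = 1712.5000×13/34 = 654.7794 rpm, dir flips to −; running = −654.7794
Stage 4 [64T→37T]: ω = 654.7794×64/37 = 1132.5914 rpm, dir flips to +; running = +1132.5914
Stage 5 [91T→60T]: ω = 1132.5914×91/60 = 1717.7636 rpm, dir flips to −; running = −1717.7636
Stage 6 [14T→51T]: ω = 1717.7636×14/51 = 471.5430 rpm, dir flips to +; running = +471.5430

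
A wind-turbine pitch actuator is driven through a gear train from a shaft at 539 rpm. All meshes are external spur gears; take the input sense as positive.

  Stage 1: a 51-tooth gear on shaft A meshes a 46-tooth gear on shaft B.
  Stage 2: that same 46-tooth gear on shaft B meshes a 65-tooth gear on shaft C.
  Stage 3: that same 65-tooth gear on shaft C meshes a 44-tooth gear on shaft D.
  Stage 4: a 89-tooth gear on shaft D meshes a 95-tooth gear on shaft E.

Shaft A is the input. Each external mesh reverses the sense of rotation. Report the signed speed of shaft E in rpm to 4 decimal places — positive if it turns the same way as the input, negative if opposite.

+585.2921 rpm (same as input, |ω| = 585.2921 rpm)

Stage 1 [51T→46T]: ω = 539.0000×51/46 = 597.5870 rpm, dir flips to −; running = −597.5870
Stage 2 [46T→65T]: ω = 597.5870×46/65 = 422.9077 rpm, dir flips to +; running = +422.9077
Stage 3 [65T→44T]: ω = 422.9077×65/44 = 624.7500 rpm, dir flips to −; running = −624.7500
Stage 4 [89T→95T]: ω = 624.7500×89/95 = 585.2921 rpm, dir flips to +; running = +585.2921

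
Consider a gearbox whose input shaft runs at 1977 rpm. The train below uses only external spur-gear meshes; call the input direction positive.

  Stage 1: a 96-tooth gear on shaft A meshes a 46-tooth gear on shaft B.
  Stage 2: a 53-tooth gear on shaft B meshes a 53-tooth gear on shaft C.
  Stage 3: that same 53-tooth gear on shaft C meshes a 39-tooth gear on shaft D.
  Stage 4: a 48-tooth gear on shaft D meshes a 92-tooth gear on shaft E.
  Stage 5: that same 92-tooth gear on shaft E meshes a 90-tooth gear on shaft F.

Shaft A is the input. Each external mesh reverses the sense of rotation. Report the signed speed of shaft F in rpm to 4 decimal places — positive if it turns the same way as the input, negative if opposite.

-2990.4054 rpm (opposite to input, |ω| = 2990.4054 rpm)

Stage 1 [96T→46T]: ω = 1977.0000×96/46 = 4125.9130 rpm, dir flips to −; running = −4125.9130
Stage 2 [53T→53T]: ω = 4125.9130×53/53 = 4125.9130 rpm, dir flips to +; running = +4125.9130
Stage 3 [53T→39T]: ω = 4125.9130×53/39 = 5607.0100 rpm, dir flips to −; running = −5607.0100
Stage 4 [48T→92T]: ω = 5607.0100×48/92 = 2925.3965 rpm, dir flips to +; running = +2925.3965
Stage 5 [92T→90T]: ω = 2925.3965×92/90 = 2990.4054 rpm, dir flips to −; running = −2990.4054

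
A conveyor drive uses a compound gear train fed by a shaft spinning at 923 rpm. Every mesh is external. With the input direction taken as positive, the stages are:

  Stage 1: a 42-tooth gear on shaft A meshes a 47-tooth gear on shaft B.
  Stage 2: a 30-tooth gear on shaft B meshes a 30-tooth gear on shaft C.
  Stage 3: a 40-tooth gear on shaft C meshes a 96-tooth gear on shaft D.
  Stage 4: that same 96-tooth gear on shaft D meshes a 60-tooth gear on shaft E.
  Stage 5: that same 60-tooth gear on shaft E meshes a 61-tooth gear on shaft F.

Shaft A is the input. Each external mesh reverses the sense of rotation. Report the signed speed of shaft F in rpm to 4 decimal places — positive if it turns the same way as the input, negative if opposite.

-540.8580 rpm (opposite to input, |ω| = 540.8580 rpm)

Stage 1 [42T→47T]: ω = 923.0000×42/47 = 824.8085 rpm, dir flips to −; running = −824.8085
Stage 2 [30T→30T]: ω = 824.8085×30/30 = 824.8085 rpm, dir flips to +; running = +824.8085
Stage 3 [40T→96T]: ω = 824.8085×40/96 = 343.6702 rpm, dir flips to −; running = −343.6702
Stage 4 [96T→60T]: ω = 343.6702×96/60 = 549.8723 rpm, dir flips to +; running = +549.8723
Stage 5 [60T→61T]: ω = 549.8723×60/61 = 540.8580 rpm, dir flips to −; running = −540.8580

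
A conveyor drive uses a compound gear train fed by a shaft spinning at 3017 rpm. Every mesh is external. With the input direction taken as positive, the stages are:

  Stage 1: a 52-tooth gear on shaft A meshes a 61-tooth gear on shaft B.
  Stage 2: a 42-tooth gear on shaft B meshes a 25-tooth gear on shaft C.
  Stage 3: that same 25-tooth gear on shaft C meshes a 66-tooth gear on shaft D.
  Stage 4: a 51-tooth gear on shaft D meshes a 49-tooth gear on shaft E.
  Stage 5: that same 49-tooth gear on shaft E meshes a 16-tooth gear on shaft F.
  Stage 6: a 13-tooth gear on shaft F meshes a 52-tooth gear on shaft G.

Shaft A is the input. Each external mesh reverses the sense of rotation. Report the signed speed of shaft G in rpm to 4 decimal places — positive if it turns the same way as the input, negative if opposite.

Stage 1 [52T→61T]: ω = 3017.0000×52/61 = 2571.8689 rpm, dir flips to −; running = −2571.8689
Stage 2 [42T→25T]: ω = 2571.8689×42/25 = 4320.7397 rpm, dir flips to +; running = +4320.7397
Stage 3 [25T→66T]: ω = 4320.7397×25/66 = 1636.6438 rpm, dir flips to −; running = −1636.6438
Stage 4 [51T→49T]: ω = 1636.6438×51/49 = 1703.4456 rpm, dir flips to +; running = +1703.4456
Stage 5 [49T→16T]: ω = 1703.4456×49/16 = 5216.8022 rpm, dir flips to −; running = −5216.8022
Stage 6 [13T→52T]: ω = 5216.8022×13/52 = 1304.2005 rpm, dir flips to +; running = +1304.2005

+1304.2005 rpm (same as input, |ω| = 1304.2005 rpm)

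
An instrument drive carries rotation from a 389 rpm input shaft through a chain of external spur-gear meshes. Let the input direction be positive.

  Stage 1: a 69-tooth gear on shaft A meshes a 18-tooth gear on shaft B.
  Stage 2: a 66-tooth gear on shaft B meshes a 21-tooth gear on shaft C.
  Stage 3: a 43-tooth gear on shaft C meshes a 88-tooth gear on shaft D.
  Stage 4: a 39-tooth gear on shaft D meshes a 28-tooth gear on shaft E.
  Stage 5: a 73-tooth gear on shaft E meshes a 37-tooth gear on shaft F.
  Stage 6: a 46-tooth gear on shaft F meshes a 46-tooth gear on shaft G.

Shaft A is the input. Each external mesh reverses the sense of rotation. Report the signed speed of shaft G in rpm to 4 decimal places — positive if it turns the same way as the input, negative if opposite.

Stage 1 [69T→18T]: ω = 389.0000×69/18 = 1491.1667 rpm, dir flips to −; running = −1491.1667
Stage 2 [66T→21T]: ω = 1491.1667×66/21 = 4686.5238 rpm, dir flips to +; running = +4686.5238
Stage 3 [43T→88T]: ω = 4686.5238×43/88 = 2290.0060 rpm, dir flips to −; running = −2290.0060
Stage 4 [39T→28T]: ω = 2290.0060×39/28 = 3189.6511 rpm, dir flips to +; running = +3189.6511
Stage 5 [73T→37T]: ω = 3189.6511×73/37 = 6293.0955 rpm, dir flips to −; running = −6293.0955
Stage 6 [46T→46T]: ω = 6293.0955×46/46 = 6293.0955 rpm, dir flips to +; running = +6293.0955

+6293.0955 rpm (same as input, |ω| = 6293.0955 rpm)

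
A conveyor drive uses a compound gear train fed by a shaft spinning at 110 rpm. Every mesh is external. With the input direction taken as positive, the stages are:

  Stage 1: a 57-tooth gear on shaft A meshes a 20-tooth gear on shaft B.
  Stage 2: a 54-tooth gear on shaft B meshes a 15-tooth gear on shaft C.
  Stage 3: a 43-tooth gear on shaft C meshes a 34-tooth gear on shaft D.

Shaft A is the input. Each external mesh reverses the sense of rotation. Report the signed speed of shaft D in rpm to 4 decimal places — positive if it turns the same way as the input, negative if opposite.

Stage 1 [57T→20T]: ω = 110.0000×57/20 = 313.5000 rpm, dir flips to −; running = −313.5000
Stage 2 [54T→15T]: ω = 313.5000×54/15 = 1128.6000 rpm, dir flips to +; running = +1128.6000
Stage 3 [43T→34T]: ω = 1128.6000×43/34 = 1427.3471 rpm, dir flips to −; running = −1427.3471

-1427.3471 rpm (opposite to input, |ω| = 1427.3471 rpm)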